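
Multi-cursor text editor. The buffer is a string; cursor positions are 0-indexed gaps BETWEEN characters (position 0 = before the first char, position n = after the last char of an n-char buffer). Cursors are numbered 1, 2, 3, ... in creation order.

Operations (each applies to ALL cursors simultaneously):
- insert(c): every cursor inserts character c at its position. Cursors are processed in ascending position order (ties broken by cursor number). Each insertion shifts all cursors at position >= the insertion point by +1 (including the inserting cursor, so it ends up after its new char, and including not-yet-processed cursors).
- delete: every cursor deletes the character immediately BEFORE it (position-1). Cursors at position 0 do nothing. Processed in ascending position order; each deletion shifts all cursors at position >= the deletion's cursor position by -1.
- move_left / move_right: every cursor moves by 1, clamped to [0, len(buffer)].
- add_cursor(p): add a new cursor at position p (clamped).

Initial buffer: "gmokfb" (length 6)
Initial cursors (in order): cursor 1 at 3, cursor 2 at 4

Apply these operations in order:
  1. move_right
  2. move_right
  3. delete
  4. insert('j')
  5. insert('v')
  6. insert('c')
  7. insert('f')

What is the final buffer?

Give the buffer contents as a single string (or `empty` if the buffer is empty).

Answer: gmokjjvvccff

Derivation:
After op 1 (move_right): buffer="gmokfb" (len 6), cursors c1@4 c2@5, authorship ......
After op 2 (move_right): buffer="gmokfb" (len 6), cursors c1@5 c2@6, authorship ......
After op 3 (delete): buffer="gmok" (len 4), cursors c1@4 c2@4, authorship ....
After op 4 (insert('j')): buffer="gmokjj" (len 6), cursors c1@6 c2@6, authorship ....12
After op 5 (insert('v')): buffer="gmokjjvv" (len 8), cursors c1@8 c2@8, authorship ....1212
After op 6 (insert('c')): buffer="gmokjjvvcc" (len 10), cursors c1@10 c2@10, authorship ....121212
After op 7 (insert('f')): buffer="gmokjjvvccff" (len 12), cursors c1@12 c2@12, authorship ....12121212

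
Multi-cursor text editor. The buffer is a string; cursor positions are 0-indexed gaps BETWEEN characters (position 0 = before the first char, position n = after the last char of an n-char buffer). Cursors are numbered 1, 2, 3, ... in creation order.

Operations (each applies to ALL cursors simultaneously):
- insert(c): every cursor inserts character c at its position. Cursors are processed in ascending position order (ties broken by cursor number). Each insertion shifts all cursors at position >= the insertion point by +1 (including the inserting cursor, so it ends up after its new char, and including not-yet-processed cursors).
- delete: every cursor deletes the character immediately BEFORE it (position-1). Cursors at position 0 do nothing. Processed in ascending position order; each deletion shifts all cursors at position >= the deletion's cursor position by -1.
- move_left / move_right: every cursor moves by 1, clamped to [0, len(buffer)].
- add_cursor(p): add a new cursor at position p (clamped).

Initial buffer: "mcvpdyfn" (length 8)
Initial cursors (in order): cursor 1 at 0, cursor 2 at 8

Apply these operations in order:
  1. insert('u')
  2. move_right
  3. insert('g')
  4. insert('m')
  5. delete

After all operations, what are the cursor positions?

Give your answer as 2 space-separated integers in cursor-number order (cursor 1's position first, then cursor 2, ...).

Answer: 3 12

Derivation:
After op 1 (insert('u')): buffer="umcvpdyfnu" (len 10), cursors c1@1 c2@10, authorship 1........2
After op 2 (move_right): buffer="umcvpdyfnu" (len 10), cursors c1@2 c2@10, authorship 1........2
After op 3 (insert('g')): buffer="umgcvpdyfnug" (len 12), cursors c1@3 c2@12, authorship 1.1.......22
After op 4 (insert('m')): buffer="umgmcvpdyfnugm" (len 14), cursors c1@4 c2@14, authorship 1.11.......222
After op 5 (delete): buffer="umgcvpdyfnug" (len 12), cursors c1@3 c2@12, authorship 1.1.......22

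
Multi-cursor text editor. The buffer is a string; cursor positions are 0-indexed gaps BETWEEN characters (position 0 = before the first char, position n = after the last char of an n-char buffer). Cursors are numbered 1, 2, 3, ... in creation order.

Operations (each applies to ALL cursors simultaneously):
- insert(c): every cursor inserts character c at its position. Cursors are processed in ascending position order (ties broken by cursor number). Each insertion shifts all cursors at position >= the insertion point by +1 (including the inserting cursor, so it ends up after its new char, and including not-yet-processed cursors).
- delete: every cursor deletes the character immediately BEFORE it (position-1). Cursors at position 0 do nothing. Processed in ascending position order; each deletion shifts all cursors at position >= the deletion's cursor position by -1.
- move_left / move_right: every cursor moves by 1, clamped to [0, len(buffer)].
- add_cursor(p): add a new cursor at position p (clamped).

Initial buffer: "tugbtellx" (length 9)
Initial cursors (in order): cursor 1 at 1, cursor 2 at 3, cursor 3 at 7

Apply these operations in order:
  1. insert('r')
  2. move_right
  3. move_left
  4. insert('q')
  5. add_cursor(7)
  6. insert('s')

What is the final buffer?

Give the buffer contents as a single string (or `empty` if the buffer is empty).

After op 1 (insert('r')): buffer="trugrbtelrlx" (len 12), cursors c1@2 c2@5 c3@10, authorship .1..2....3..
After op 2 (move_right): buffer="trugrbtelrlx" (len 12), cursors c1@3 c2@6 c3@11, authorship .1..2....3..
After op 3 (move_left): buffer="trugrbtelrlx" (len 12), cursors c1@2 c2@5 c3@10, authorship .1..2....3..
After op 4 (insert('q')): buffer="trqugrqbtelrqlx" (len 15), cursors c1@3 c2@7 c3@13, authorship .11..22....33..
After op 5 (add_cursor(7)): buffer="trqugrqbtelrqlx" (len 15), cursors c1@3 c2@7 c4@7 c3@13, authorship .11..22....33..
After op 6 (insert('s')): buffer="trqsugrqssbtelrqslx" (len 19), cursors c1@4 c2@10 c4@10 c3@17, authorship .111..2224....333..

Answer: trqsugrqssbtelrqslx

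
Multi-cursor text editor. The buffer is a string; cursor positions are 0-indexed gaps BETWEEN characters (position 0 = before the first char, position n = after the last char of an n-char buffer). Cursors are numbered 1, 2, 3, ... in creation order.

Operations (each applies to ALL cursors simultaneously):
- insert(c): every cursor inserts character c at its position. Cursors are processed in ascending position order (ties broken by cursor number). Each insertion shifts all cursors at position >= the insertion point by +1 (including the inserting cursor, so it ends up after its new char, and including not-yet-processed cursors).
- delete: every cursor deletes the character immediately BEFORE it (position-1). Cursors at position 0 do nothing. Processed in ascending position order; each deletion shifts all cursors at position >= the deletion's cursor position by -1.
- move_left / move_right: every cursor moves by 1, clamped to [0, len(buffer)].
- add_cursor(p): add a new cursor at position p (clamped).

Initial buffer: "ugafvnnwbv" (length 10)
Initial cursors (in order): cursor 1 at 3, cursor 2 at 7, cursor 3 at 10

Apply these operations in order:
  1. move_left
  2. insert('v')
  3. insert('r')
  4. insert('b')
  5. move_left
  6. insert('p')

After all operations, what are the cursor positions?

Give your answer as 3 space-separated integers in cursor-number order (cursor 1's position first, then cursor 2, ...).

After op 1 (move_left): buffer="ugafvnnwbv" (len 10), cursors c1@2 c2@6 c3@9, authorship ..........
After op 2 (insert('v')): buffer="ugvafvnvnwbvv" (len 13), cursors c1@3 c2@8 c3@12, authorship ..1....2...3.
After op 3 (insert('r')): buffer="ugvrafvnvrnwbvrv" (len 16), cursors c1@4 c2@10 c3@15, authorship ..11....22...33.
After op 4 (insert('b')): buffer="ugvrbafvnvrbnwbvrbv" (len 19), cursors c1@5 c2@12 c3@18, authorship ..111....222...333.
After op 5 (move_left): buffer="ugvrbafvnvrbnwbvrbv" (len 19), cursors c1@4 c2@11 c3@17, authorship ..111....222...333.
After op 6 (insert('p')): buffer="ugvrpbafvnvrpbnwbvrpbv" (len 22), cursors c1@5 c2@13 c3@20, authorship ..1111....2222...3333.

Answer: 5 13 20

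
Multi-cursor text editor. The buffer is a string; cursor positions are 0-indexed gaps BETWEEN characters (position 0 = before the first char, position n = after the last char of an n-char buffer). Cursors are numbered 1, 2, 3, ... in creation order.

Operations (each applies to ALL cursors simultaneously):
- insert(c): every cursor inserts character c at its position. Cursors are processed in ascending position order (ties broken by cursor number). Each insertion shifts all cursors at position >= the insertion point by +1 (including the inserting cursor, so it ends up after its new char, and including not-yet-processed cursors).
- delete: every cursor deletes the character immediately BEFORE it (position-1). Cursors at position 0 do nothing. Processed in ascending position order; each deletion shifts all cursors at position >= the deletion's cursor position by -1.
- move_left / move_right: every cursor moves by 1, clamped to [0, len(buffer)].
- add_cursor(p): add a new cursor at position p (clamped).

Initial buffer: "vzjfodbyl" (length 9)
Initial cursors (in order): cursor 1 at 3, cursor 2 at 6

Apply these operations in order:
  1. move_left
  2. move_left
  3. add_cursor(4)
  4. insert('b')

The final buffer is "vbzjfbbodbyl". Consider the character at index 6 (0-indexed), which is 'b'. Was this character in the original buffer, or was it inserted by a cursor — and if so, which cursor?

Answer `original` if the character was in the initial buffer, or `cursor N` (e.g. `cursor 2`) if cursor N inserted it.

After op 1 (move_left): buffer="vzjfodbyl" (len 9), cursors c1@2 c2@5, authorship .........
After op 2 (move_left): buffer="vzjfodbyl" (len 9), cursors c1@1 c2@4, authorship .........
After op 3 (add_cursor(4)): buffer="vzjfodbyl" (len 9), cursors c1@1 c2@4 c3@4, authorship .........
After op 4 (insert('b')): buffer="vbzjfbbodbyl" (len 12), cursors c1@2 c2@7 c3@7, authorship .1...23.....
Authorship (.=original, N=cursor N): . 1 . . . 2 3 . . . . .
Index 6: author = 3

Answer: cursor 3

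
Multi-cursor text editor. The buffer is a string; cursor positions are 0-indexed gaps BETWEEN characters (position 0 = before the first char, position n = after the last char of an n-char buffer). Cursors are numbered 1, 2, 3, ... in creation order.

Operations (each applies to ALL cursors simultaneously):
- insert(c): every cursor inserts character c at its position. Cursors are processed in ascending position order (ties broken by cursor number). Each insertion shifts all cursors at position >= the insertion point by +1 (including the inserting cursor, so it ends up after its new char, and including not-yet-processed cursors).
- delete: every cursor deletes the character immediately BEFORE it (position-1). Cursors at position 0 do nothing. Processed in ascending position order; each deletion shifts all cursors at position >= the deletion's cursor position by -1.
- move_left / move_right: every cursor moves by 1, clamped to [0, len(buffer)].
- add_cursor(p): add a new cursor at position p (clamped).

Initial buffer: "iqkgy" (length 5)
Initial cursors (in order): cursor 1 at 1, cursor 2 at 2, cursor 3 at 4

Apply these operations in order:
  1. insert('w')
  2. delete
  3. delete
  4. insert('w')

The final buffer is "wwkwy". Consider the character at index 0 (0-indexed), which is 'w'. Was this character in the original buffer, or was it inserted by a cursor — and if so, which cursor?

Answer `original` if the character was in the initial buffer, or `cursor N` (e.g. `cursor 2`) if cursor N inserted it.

After op 1 (insert('w')): buffer="iwqwkgwy" (len 8), cursors c1@2 c2@4 c3@7, authorship .1.2..3.
After op 2 (delete): buffer="iqkgy" (len 5), cursors c1@1 c2@2 c3@4, authorship .....
After op 3 (delete): buffer="ky" (len 2), cursors c1@0 c2@0 c3@1, authorship ..
After op 4 (insert('w')): buffer="wwkwy" (len 5), cursors c1@2 c2@2 c3@4, authorship 12.3.
Authorship (.=original, N=cursor N): 1 2 . 3 .
Index 0: author = 1

Answer: cursor 1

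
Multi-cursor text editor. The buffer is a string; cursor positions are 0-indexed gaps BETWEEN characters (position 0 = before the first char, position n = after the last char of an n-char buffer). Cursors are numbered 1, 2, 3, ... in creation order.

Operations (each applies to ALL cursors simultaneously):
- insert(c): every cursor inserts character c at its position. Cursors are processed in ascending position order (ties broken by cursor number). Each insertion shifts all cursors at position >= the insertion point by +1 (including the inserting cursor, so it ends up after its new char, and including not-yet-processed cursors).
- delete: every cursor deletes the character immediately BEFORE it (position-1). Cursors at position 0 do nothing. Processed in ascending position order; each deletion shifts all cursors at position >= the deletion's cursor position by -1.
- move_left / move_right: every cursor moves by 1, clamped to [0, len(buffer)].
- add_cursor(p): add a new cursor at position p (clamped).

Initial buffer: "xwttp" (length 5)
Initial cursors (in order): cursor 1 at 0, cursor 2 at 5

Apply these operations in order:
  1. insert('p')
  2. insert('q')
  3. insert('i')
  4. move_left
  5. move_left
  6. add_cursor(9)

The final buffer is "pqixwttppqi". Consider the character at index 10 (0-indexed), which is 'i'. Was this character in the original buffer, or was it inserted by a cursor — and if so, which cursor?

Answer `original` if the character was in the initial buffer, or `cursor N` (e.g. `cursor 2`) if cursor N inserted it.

After op 1 (insert('p')): buffer="pxwttpp" (len 7), cursors c1@1 c2@7, authorship 1.....2
After op 2 (insert('q')): buffer="pqxwttppq" (len 9), cursors c1@2 c2@9, authorship 11.....22
After op 3 (insert('i')): buffer="pqixwttppqi" (len 11), cursors c1@3 c2@11, authorship 111.....222
After op 4 (move_left): buffer="pqixwttppqi" (len 11), cursors c1@2 c2@10, authorship 111.....222
After op 5 (move_left): buffer="pqixwttppqi" (len 11), cursors c1@1 c2@9, authorship 111.....222
After op 6 (add_cursor(9)): buffer="pqixwttppqi" (len 11), cursors c1@1 c2@9 c3@9, authorship 111.....222
Authorship (.=original, N=cursor N): 1 1 1 . . . . . 2 2 2
Index 10: author = 2

Answer: cursor 2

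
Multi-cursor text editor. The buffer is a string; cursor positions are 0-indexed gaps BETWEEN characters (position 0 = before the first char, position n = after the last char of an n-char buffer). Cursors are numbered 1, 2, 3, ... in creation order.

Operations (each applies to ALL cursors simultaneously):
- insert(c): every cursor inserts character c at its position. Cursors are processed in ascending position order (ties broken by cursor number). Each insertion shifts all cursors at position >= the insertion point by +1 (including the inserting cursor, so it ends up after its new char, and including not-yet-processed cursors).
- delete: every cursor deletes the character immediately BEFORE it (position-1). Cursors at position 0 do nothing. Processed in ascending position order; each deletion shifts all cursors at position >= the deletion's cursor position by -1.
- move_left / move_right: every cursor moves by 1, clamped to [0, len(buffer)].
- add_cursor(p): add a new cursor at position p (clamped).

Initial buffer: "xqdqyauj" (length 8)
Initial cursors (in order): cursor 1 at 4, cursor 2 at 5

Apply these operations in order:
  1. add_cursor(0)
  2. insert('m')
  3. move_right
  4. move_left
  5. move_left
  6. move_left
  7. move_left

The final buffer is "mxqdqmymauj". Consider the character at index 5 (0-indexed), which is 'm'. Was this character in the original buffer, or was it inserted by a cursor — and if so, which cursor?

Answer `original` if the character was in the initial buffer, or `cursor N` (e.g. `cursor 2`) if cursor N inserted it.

After op 1 (add_cursor(0)): buffer="xqdqyauj" (len 8), cursors c3@0 c1@4 c2@5, authorship ........
After op 2 (insert('m')): buffer="mxqdqmymauj" (len 11), cursors c3@1 c1@6 c2@8, authorship 3....1.2...
After op 3 (move_right): buffer="mxqdqmymauj" (len 11), cursors c3@2 c1@7 c2@9, authorship 3....1.2...
After op 4 (move_left): buffer="mxqdqmymauj" (len 11), cursors c3@1 c1@6 c2@8, authorship 3....1.2...
After op 5 (move_left): buffer="mxqdqmymauj" (len 11), cursors c3@0 c1@5 c2@7, authorship 3....1.2...
After op 6 (move_left): buffer="mxqdqmymauj" (len 11), cursors c3@0 c1@4 c2@6, authorship 3....1.2...
After op 7 (move_left): buffer="mxqdqmymauj" (len 11), cursors c3@0 c1@3 c2@5, authorship 3....1.2...
Authorship (.=original, N=cursor N): 3 . . . . 1 . 2 . . .
Index 5: author = 1

Answer: cursor 1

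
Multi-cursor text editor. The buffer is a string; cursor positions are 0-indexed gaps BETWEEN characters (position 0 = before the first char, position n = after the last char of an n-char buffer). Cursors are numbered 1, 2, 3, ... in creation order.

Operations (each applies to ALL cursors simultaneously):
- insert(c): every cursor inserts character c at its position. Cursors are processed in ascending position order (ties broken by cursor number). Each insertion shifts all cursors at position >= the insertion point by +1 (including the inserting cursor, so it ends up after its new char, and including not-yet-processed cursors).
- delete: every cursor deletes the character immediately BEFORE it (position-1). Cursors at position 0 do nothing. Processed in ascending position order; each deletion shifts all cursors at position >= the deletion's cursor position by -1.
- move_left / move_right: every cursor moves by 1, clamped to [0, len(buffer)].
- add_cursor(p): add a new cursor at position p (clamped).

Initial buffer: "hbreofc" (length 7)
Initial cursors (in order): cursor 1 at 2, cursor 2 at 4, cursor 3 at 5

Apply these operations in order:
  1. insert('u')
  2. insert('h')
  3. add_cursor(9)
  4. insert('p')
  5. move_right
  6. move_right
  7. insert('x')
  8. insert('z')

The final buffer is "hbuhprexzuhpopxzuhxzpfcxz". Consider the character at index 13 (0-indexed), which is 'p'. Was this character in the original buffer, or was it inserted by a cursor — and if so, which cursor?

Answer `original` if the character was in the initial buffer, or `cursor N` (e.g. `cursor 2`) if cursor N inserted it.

After op 1 (insert('u')): buffer="hbureuoufc" (len 10), cursors c1@3 c2@6 c3@8, authorship ..1..2.3..
After op 2 (insert('h')): buffer="hbuhreuhouhfc" (len 13), cursors c1@4 c2@8 c3@11, authorship ..11..22.33..
After op 3 (add_cursor(9)): buffer="hbuhreuhouhfc" (len 13), cursors c1@4 c2@8 c4@9 c3@11, authorship ..11..22.33..
After op 4 (insert('p')): buffer="hbuhpreuhpopuhpfc" (len 17), cursors c1@5 c2@10 c4@12 c3@15, authorship ..111..222.4333..
After op 5 (move_right): buffer="hbuhpreuhpopuhpfc" (len 17), cursors c1@6 c2@11 c4@13 c3@16, authorship ..111..222.4333..
After op 6 (move_right): buffer="hbuhpreuhpopuhpfc" (len 17), cursors c1@7 c2@12 c4@14 c3@17, authorship ..111..222.4333..
After op 7 (insert('x')): buffer="hbuhprexuhpopxuhxpfcx" (len 21), cursors c1@8 c2@14 c4@17 c3@21, authorship ..111..1222.423343..3
After op 8 (insert('z')): buffer="hbuhprexzuhpopxzuhxzpfcxz" (len 25), cursors c1@9 c2@16 c4@20 c3@25, authorship ..111..11222.42233443..33
Authorship (.=original, N=cursor N): . . 1 1 1 . . 1 1 2 2 2 . 4 2 2 3 3 4 4 3 . . 3 3
Index 13: author = 4

Answer: cursor 4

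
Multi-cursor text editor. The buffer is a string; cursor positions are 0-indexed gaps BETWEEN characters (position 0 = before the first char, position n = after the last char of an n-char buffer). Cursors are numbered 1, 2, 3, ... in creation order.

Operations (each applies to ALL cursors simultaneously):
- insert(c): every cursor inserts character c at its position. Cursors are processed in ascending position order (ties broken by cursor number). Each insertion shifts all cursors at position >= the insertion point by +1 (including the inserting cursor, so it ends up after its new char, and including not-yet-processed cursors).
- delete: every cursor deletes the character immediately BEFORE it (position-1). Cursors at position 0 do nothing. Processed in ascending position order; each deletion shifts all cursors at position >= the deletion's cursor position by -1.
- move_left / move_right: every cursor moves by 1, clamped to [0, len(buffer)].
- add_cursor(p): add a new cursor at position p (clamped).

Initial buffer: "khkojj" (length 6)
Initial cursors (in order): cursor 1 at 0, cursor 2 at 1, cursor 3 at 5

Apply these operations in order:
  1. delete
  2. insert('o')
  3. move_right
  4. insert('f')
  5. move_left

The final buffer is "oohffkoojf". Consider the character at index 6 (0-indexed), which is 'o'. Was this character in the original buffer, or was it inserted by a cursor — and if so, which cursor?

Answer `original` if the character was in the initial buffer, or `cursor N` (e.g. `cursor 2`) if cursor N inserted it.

After op 1 (delete): buffer="hkoj" (len 4), cursors c1@0 c2@0 c3@3, authorship ....
After op 2 (insert('o')): buffer="oohkooj" (len 7), cursors c1@2 c2@2 c3@6, authorship 12...3.
After op 3 (move_right): buffer="oohkooj" (len 7), cursors c1@3 c2@3 c3@7, authorship 12...3.
After op 4 (insert('f')): buffer="oohffkoojf" (len 10), cursors c1@5 c2@5 c3@10, authorship 12.12..3.3
After op 5 (move_left): buffer="oohffkoojf" (len 10), cursors c1@4 c2@4 c3@9, authorship 12.12..3.3
Authorship (.=original, N=cursor N): 1 2 . 1 2 . . 3 . 3
Index 6: author = original

Answer: original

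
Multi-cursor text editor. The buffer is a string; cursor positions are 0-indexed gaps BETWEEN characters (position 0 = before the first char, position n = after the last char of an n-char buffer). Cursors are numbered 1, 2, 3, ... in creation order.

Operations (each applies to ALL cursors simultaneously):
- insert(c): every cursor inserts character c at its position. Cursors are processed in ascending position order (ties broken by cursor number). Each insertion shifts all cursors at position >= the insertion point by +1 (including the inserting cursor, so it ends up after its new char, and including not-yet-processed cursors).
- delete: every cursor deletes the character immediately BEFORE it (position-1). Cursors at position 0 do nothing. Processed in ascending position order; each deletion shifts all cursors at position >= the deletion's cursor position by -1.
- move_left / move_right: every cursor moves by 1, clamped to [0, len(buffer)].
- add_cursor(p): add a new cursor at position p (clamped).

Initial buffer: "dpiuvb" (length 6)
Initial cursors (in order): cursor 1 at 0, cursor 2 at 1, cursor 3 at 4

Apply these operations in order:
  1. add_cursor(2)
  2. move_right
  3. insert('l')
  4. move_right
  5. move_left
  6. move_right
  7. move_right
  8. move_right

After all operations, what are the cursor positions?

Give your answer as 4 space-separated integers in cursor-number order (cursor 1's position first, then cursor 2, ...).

After op 1 (add_cursor(2)): buffer="dpiuvb" (len 6), cursors c1@0 c2@1 c4@2 c3@4, authorship ......
After op 2 (move_right): buffer="dpiuvb" (len 6), cursors c1@1 c2@2 c4@3 c3@5, authorship ......
After op 3 (insert('l')): buffer="dlpliluvlb" (len 10), cursors c1@2 c2@4 c4@6 c3@9, authorship .1.2.4..3.
After op 4 (move_right): buffer="dlpliluvlb" (len 10), cursors c1@3 c2@5 c4@7 c3@10, authorship .1.2.4..3.
After op 5 (move_left): buffer="dlpliluvlb" (len 10), cursors c1@2 c2@4 c4@6 c3@9, authorship .1.2.4..3.
After op 6 (move_right): buffer="dlpliluvlb" (len 10), cursors c1@3 c2@5 c4@7 c3@10, authorship .1.2.4..3.
After op 7 (move_right): buffer="dlpliluvlb" (len 10), cursors c1@4 c2@6 c4@8 c3@10, authorship .1.2.4..3.
After op 8 (move_right): buffer="dlpliluvlb" (len 10), cursors c1@5 c2@7 c4@9 c3@10, authorship .1.2.4..3.

Answer: 5 7 10 9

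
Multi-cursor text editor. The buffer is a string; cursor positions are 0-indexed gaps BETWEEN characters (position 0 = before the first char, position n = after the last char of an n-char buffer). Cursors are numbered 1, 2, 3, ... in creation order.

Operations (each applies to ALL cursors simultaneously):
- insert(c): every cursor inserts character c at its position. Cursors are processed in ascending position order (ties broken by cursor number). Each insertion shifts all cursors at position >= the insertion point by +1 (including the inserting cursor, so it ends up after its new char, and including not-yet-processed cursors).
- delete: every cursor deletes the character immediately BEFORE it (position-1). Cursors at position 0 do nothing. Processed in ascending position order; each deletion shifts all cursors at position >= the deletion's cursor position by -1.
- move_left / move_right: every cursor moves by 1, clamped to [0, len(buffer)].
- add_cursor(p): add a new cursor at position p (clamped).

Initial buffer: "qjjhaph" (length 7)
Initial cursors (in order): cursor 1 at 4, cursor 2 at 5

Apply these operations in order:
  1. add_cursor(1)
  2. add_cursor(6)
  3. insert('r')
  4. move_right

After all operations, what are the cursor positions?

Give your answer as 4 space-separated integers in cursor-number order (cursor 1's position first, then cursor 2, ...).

Answer: 7 9 3 11

Derivation:
After op 1 (add_cursor(1)): buffer="qjjhaph" (len 7), cursors c3@1 c1@4 c2@5, authorship .......
After op 2 (add_cursor(6)): buffer="qjjhaph" (len 7), cursors c3@1 c1@4 c2@5 c4@6, authorship .......
After op 3 (insert('r')): buffer="qrjjhrarprh" (len 11), cursors c3@2 c1@6 c2@8 c4@10, authorship .3...1.2.4.
After op 4 (move_right): buffer="qrjjhrarprh" (len 11), cursors c3@3 c1@7 c2@9 c4@11, authorship .3...1.2.4.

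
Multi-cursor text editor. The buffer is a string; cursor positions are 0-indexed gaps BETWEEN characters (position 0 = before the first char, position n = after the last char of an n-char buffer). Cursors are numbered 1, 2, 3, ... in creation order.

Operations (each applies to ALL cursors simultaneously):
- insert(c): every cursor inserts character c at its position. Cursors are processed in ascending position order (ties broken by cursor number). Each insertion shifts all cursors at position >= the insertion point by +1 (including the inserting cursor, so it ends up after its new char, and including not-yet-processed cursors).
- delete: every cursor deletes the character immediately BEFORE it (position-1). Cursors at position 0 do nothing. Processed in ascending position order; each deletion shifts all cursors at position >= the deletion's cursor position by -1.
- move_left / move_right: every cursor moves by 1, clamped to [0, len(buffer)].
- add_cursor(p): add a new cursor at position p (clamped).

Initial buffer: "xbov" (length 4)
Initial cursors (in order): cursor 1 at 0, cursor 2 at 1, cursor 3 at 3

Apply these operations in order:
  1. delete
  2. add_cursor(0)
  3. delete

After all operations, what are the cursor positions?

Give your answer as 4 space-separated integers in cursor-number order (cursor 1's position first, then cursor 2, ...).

After op 1 (delete): buffer="bv" (len 2), cursors c1@0 c2@0 c3@1, authorship ..
After op 2 (add_cursor(0)): buffer="bv" (len 2), cursors c1@0 c2@0 c4@0 c3@1, authorship ..
After op 3 (delete): buffer="v" (len 1), cursors c1@0 c2@0 c3@0 c4@0, authorship .

Answer: 0 0 0 0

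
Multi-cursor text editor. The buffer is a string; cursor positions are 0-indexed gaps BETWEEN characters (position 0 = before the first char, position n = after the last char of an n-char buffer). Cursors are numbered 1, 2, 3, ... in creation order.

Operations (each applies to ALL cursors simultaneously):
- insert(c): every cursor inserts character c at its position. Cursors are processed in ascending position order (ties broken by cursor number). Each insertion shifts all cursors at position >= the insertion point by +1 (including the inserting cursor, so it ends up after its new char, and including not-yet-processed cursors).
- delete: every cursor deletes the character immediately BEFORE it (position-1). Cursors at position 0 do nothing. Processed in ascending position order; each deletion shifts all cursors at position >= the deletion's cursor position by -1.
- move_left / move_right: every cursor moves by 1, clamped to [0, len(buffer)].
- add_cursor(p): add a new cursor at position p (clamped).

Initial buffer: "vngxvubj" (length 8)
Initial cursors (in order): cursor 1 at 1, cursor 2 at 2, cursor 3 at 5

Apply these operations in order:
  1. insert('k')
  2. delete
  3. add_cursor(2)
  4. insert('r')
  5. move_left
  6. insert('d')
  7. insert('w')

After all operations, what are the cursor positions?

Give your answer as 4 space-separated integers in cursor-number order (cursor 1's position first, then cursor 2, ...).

After op 1 (insert('k')): buffer="vknkgxvkubj" (len 11), cursors c1@2 c2@4 c3@8, authorship .1.2...3...
After op 2 (delete): buffer="vngxvubj" (len 8), cursors c1@1 c2@2 c3@5, authorship ........
After op 3 (add_cursor(2)): buffer="vngxvubj" (len 8), cursors c1@1 c2@2 c4@2 c3@5, authorship ........
After op 4 (insert('r')): buffer="vrnrrgxvrubj" (len 12), cursors c1@2 c2@5 c4@5 c3@9, authorship .1.24...3...
After op 5 (move_left): buffer="vrnrrgxvrubj" (len 12), cursors c1@1 c2@4 c4@4 c3@8, authorship .1.24...3...
After op 6 (insert('d')): buffer="vdrnrddrgxvdrubj" (len 16), cursors c1@2 c2@7 c4@7 c3@12, authorship .11.2244...33...
After op 7 (insert('w')): buffer="vdwrnrddwwrgxvdwrubj" (len 20), cursors c1@3 c2@10 c4@10 c3@16, authorship .111.224244...333...

Answer: 3 10 16 10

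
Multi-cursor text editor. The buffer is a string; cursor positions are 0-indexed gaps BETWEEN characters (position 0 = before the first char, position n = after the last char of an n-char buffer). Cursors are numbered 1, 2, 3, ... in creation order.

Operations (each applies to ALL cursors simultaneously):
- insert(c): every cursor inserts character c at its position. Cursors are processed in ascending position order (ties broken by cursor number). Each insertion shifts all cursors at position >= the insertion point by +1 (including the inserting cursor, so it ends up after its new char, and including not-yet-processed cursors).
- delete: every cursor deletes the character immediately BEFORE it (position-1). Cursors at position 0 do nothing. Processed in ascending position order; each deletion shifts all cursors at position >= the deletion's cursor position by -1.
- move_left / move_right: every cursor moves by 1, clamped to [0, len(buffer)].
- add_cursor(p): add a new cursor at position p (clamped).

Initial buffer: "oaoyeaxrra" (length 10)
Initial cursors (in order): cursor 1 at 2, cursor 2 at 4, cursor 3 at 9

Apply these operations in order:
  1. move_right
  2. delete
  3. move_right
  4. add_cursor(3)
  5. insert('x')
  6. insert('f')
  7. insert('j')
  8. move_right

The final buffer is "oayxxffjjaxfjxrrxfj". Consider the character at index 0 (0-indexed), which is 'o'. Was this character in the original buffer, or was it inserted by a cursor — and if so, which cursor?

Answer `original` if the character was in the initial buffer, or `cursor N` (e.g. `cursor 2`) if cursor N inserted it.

After op 1 (move_right): buffer="oaoyeaxrra" (len 10), cursors c1@3 c2@5 c3@10, authorship ..........
After op 2 (delete): buffer="oayaxrr" (len 7), cursors c1@2 c2@3 c3@7, authorship .......
After op 3 (move_right): buffer="oayaxrr" (len 7), cursors c1@3 c2@4 c3@7, authorship .......
After op 4 (add_cursor(3)): buffer="oayaxrr" (len 7), cursors c1@3 c4@3 c2@4 c3@7, authorship .......
After op 5 (insert('x')): buffer="oayxxaxxrrx" (len 11), cursors c1@5 c4@5 c2@7 c3@11, authorship ...14.2...3
After op 6 (insert('f')): buffer="oayxxffaxfxrrxf" (len 15), cursors c1@7 c4@7 c2@10 c3@15, authorship ...1414.22...33
After op 7 (insert('j')): buffer="oayxxffjjaxfjxrrxfj" (len 19), cursors c1@9 c4@9 c2@13 c3@19, authorship ...141414.222...333
After op 8 (move_right): buffer="oayxxffjjaxfjxrrxfj" (len 19), cursors c1@10 c4@10 c2@14 c3@19, authorship ...141414.222...333
Authorship (.=original, N=cursor N): . . . 1 4 1 4 1 4 . 2 2 2 . . . 3 3 3
Index 0: author = original

Answer: original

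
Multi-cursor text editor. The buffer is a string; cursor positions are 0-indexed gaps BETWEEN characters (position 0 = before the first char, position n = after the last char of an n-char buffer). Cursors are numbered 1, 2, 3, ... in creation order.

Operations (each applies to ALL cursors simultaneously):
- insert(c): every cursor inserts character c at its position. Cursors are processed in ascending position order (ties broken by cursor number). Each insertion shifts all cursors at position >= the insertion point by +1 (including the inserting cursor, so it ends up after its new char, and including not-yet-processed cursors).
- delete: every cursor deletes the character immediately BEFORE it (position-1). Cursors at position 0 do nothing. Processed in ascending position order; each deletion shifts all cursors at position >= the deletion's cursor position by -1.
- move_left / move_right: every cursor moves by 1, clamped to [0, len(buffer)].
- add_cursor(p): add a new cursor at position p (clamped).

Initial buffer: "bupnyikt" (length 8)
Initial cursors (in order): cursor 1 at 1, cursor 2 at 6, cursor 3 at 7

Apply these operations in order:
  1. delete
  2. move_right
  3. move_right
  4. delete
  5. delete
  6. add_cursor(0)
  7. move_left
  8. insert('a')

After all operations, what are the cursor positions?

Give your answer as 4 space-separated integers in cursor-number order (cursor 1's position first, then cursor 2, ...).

After op 1 (delete): buffer="upnyt" (len 5), cursors c1@0 c2@4 c3@4, authorship .....
After op 2 (move_right): buffer="upnyt" (len 5), cursors c1@1 c2@5 c3@5, authorship .....
After op 3 (move_right): buffer="upnyt" (len 5), cursors c1@2 c2@5 c3@5, authorship .....
After op 4 (delete): buffer="un" (len 2), cursors c1@1 c2@2 c3@2, authorship ..
After op 5 (delete): buffer="" (len 0), cursors c1@0 c2@0 c3@0, authorship 
After op 6 (add_cursor(0)): buffer="" (len 0), cursors c1@0 c2@0 c3@0 c4@0, authorship 
After op 7 (move_left): buffer="" (len 0), cursors c1@0 c2@0 c3@0 c4@0, authorship 
After op 8 (insert('a')): buffer="aaaa" (len 4), cursors c1@4 c2@4 c3@4 c4@4, authorship 1234

Answer: 4 4 4 4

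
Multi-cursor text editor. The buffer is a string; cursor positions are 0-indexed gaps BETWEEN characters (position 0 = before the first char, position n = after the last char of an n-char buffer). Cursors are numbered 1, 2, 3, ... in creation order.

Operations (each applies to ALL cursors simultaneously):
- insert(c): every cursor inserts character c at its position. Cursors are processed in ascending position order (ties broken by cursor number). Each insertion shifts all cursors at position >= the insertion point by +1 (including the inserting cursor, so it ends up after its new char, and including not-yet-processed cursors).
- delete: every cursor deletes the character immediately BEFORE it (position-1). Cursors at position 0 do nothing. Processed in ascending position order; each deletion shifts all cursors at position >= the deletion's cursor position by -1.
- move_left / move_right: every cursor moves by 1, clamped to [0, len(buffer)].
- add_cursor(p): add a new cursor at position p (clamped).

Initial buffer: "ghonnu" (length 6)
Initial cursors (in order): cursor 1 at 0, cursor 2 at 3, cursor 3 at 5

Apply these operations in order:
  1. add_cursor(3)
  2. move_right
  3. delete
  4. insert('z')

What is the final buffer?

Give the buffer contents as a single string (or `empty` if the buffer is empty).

Answer: zhzznz

Derivation:
After op 1 (add_cursor(3)): buffer="ghonnu" (len 6), cursors c1@0 c2@3 c4@3 c3@5, authorship ......
After op 2 (move_right): buffer="ghonnu" (len 6), cursors c1@1 c2@4 c4@4 c3@6, authorship ......
After op 3 (delete): buffer="hn" (len 2), cursors c1@0 c2@1 c4@1 c3@2, authorship ..
After op 4 (insert('z')): buffer="zhzznz" (len 6), cursors c1@1 c2@4 c4@4 c3@6, authorship 1.24.3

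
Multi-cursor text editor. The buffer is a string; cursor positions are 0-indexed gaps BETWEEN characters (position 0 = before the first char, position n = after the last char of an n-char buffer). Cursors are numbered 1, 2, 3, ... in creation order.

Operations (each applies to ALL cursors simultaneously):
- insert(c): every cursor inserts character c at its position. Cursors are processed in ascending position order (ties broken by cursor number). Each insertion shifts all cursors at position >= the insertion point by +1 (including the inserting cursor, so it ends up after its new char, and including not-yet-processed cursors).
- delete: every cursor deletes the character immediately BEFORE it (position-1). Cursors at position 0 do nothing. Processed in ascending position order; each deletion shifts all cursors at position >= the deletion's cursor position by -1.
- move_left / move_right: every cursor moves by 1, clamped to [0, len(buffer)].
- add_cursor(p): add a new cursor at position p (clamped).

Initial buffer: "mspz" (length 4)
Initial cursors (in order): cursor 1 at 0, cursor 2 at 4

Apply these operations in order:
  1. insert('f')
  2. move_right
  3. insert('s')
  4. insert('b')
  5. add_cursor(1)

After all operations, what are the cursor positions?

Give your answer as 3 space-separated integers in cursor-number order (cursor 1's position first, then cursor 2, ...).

After op 1 (insert('f')): buffer="fmspzf" (len 6), cursors c1@1 c2@6, authorship 1....2
After op 2 (move_right): buffer="fmspzf" (len 6), cursors c1@2 c2@6, authorship 1....2
After op 3 (insert('s')): buffer="fmsspzfs" (len 8), cursors c1@3 c2@8, authorship 1.1...22
After op 4 (insert('b')): buffer="fmsbspzfsb" (len 10), cursors c1@4 c2@10, authorship 1.11...222
After op 5 (add_cursor(1)): buffer="fmsbspzfsb" (len 10), cursors c3@1 c1@4 c2@10, authorship 1.11...222

Answer: 4 10 1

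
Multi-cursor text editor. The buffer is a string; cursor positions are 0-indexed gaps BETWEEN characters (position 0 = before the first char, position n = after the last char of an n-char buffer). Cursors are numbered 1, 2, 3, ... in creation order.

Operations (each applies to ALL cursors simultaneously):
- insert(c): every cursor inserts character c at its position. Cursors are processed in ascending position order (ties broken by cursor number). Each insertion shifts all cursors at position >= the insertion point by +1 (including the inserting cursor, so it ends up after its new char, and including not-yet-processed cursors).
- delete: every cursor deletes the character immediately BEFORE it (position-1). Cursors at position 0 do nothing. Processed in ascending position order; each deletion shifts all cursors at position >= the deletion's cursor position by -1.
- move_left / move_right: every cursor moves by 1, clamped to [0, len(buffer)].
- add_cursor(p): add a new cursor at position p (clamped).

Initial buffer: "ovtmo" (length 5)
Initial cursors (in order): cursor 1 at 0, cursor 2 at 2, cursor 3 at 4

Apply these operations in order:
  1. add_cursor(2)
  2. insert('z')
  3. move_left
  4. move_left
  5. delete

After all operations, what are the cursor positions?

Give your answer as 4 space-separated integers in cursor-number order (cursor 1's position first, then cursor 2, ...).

Answer: 0 1 3 1

Derivation:
After op 1 (add_cursor(2)): buffer="ovtmo" (len 5), cursors c1@0 c2@2 c4@2 c3@4, authorship .....
After op 2 (insert('z')): buffer="zovzztmzo" (len 9), cursors c1@1 c2@5 c4@5 c3@8, authorship 1..24..3.
After op 3 (move_left): buffer="zovzztmzo" (len 9), cursors c1@0 c2@4 c4@4 c3@7, authorship 1..24..3.
After op 4 (move_left): buffer="zovzztmzo" (len 9), cursors c1@0 c2@3 c4@3 c3@6, authorship 1..24..3.
After op 5 (delete): buffer="zzzmzo" (len 6), cursors c1@0 c2@1 c4@1 c3@3, authorship 124.3.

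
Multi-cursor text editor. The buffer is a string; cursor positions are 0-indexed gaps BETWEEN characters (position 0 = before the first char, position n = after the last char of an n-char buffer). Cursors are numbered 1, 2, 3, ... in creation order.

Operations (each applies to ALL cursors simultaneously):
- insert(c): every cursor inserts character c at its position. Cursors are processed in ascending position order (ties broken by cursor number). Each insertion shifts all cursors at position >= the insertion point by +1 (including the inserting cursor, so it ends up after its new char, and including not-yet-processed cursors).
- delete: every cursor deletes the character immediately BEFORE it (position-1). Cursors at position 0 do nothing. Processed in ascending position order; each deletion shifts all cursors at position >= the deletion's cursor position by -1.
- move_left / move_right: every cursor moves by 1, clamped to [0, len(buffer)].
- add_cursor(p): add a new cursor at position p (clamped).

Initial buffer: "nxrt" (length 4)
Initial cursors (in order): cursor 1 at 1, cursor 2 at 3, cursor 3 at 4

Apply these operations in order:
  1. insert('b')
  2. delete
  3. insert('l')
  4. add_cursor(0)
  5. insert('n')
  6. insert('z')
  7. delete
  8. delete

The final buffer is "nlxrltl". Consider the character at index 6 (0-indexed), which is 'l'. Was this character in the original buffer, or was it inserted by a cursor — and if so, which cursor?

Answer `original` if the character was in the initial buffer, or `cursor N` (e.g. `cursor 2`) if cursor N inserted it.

Answer: cursor 3

Derivation:
After op 1 (insert('b')): buffer="nbxrbtb" (len 7), cursors c1@2 c2@5 c3@7, authorship .1..2.3
After op 2 (delete): buffer="nxrt" (len 4), cursors c1@1 c2@3 c3@4, authorship ....
After op 3 (insert('l')): buffer="nlxrltl" (len 7), cursors c1@2 c2@5 c3@7, authorship .1..2.3
After op 4 (add_cursor(0)): buffer="nlxrltl" (len 7), cursors c4@0 c1@2 c2@5 c3@7, authorship .1..2.3
After op 5 (insert('n')): buffer="nnlnxrlntln" (len 11), cursors c4@1 c1@4 c2@8 c3@11, authorship 4.11..22.33
After op 6 (insert('z')): buffer="nznlnzxrlnztlnz" (len 15), cursors c4@2 c1@6 c2@11 c3@15, authorship 44.111..222.333
After op 7 (delete): buffer="nnlnxrlntln" (len 11), cursors c4@1 c1@4 c2@8 c3@11, authorship 4.11..22.33
After op 8 (delete): buffer="nlxrltl" (len 7), cursors c4@0 c1@2 c2@5 c3@7, authorship .1..2.3
Authorship (.=original, N=cursor N): . 1 . . 2 . 3
Index 6: author = 3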